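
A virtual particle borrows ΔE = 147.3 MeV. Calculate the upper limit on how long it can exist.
2.234 ys

Using the energy-time uncertainty principle:
ΔEΔt ≥ ℏ/2

For a virtual particle borrowing energy ΔE, the maximum lifetime is:
Δt_max = ℏ/(2ΔE)

Converting energy:
ΔE = 147.3 MeV = 2.360e-11 J

Δt_max = (1.055e-34 J·s) / (2 × 2.360e-11 J)
Δt_max = 2.234e-24 s = 2.234 ys

Virtual particles with higher borrowed energy exist for shorter times.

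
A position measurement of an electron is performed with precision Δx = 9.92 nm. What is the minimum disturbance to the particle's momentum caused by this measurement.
5.315 × 10^-27 kg·m/s

The uncertainty principle implies that measuring position disturbs momentum:
ΔxΔp ≥ ℏ/2

When we measure position with precision Δx, we necessarily introduce a momentum uncertainty:
Δp ≥ ℏ/(2Δx)
Δp_min = (1.055e-34 J·s) / (2 × 9.920e-09 m)
Δp_min = 5.315e-27 kg·m/s

The more precisely we measure position, the greater the momentum disturbance.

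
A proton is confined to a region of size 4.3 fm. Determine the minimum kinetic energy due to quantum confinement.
280.555 keV

Using the uncertainty principle:

1. Position uncertainty: Δx ≈ 4.300e-15 m
2. Minimum momentum uncertainty: Δp = ℏ/(2Δx) = 1.226e-20 kg·m/s
3. Minimum kinetic energy:
   KE = (Δp)²/(2m) = (1.226e-20)²/(2 × 1.673e-27 kg)
   KE = 4.495e-14 J = 280.555 keV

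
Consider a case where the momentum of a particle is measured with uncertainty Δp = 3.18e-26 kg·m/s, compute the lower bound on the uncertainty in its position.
1.658 nm

Using the Heisenberg uncertainty principle:
ΔxΔp ≥ ℏ/2

The minimum uncertainty in position is:
Δx_min = ℏ/(2Δp)
Δx_min = (1.055e-34 J·s) / (2 × 3.180e-26 kg·m/s)
Δx_min = 1.658e-09 m = 1.658 nm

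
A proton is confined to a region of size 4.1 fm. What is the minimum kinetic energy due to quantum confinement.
308.593 keV

Using the uncertainty principle:

1. Position uncertainty: Δx ≈ 4.100e-15 m
2. Minimum momentum uncertainty: Δp = ℏ/(2Δx) = 1.286e-20 kg·m/s
3. Minimum kinetic energy:
   KE = (Δp)²/(2m) = (1.286e-20)²/(2 × 1.673e-27 kg)
   KE = 4.944e-14 J = 308.593 keV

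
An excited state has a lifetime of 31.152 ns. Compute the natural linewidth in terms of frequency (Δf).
2.554 MHz

Using the energy-time uncertainty principle and E = hf:
ΔEΔt ≥ ℏ/2
hΔf·Δt ≥ ℏ/2

The minimum frequency uncertainty is:
Δf = ℏ/(2hτ) = 1/(4πτ)
Δf = 1/(4π × 3.115e-08 s)
Δf = 2.554e+06 Hz = 2.554 MHz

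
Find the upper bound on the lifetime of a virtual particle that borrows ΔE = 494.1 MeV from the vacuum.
6.661 × 10^-25 s

Using the energy-time uncertainty principle:
ΔEΔt ≥ ℏ/2

For a virtual particle borrowing energy ΔE, the maximum lifetime is:
Δt_max = ℏ/(2ΔE)

Converting energy:
ΔE = 494.1 MeV = 7.916e-11 J

Δt_max = (1.055e-34 J·s) / (2 × 7.916e-11 J)
Δt_max = 6.661e-25 s = 6.661 × 10^-25 s

Virtual particles with higher borrowed energy exist for shorter times.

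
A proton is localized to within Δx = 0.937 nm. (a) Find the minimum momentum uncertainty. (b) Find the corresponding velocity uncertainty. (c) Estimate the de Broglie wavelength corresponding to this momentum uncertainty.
(a) Δp_min = 5.627 × 10^-26 kg·m/s
(b) Δv_min = 33.644 m/s
(c) λ_dB = 11.775 nm

Step-by-step:

(a) From the uncertainty principle:
Δp_min = ℏ/(2Δx) = (1.055e-34 J·s)/(2 × 9.370e-10 m) = 5.627e-26 kg·m/s

(b) The velocity uncertainty:
Δv = Δp/m = (5.627e-26 kg·m/s)/(1.673e-27 kg) = 3.364e+01 m/s = 33.644 m/s

(c) The de Broglie wavelength for this momentum:
λ = h/p = (6.626e-34 J·s)/(5.627e-26 kg·m/s) = 1.177e-08 m = 11.775 nm

Note: The de Broglie wavelength is comparable to the localization size, as expected from wave-particle duality.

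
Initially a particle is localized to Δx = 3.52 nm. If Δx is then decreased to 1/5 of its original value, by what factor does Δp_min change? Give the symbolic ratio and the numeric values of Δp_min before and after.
Original Δp_min = 1.498 × 10^-26 kg·m/s; new Δp'_min = 7.490 × 10^-26 kg·m/s; ratio Δp'_min/Δp_min = 5.

From the uncertainty principle ΔxΔp ≥ ℏ/2, the minimum momentum uncertainty is Δp_min = ℏ/(2Δx).

Original (Δx = 3.52 nm = 3.520e-09 m):
Δp_min = (1.055e-34 J·s)/(2 × 3.520e-09 m) = 1.498e-26 kg·m/s

When Δx → (1/5)Δx:
Δp'_min = ℏ/(2 × (1/5)Δx) = 5 × ℏ/(2Δx) = 5 × Δp_min
Δp'_min = 5 × 1.498e-26 kg·m/s = 7.490e-26 kg·m/s

Since Δp_min ∝ 1/Δx, when Δx is decreased to 1/5 of its original value, Δp_min increases to 5 times its original value.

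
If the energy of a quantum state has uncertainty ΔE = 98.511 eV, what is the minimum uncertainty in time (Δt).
3.341 as

Using the energy-time uncertainty principle:
ΔEΔt ≥ ℏ/2

The minimum uncertainty in time is:
Δt_min = ℏ/(2ΔE)
Δt_min = (1.055e-34 J·s) / (2 × 1.578e-17 J)
Δt_min = 3.341e-18 s = 3.341 as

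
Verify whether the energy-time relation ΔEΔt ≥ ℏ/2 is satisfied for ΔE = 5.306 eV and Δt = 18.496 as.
No, it violates the uncertainty relation.

Calculate the product ΔEΔt:
ΔE = 5.306 eV = 8.501e-19 J
ΔEΔt = (8.501e-19 J) × (1.850e-17 s)
ΔEΔt = 1.572e-35 J·s

Compare to the minimum allowed value ℏ/2:
ℏ/2 = 5.273e-35 J·s

Since ΔEΔt = 1.572e-35 J·s < 5.273e-35 J·s = ℏ/2,
this violates the uncertainty relation.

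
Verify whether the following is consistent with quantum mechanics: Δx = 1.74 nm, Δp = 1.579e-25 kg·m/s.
Yes, it satisfies the uncertainty principle.

Calculate the product ΔxΔp:
ΔxΔp = (1.740e-09 m) × (1.579e-25 kg·m/s)
ΔxΔp = 2.747e-34 J·s

Compare to the minimum allowed value ℏ/2:
ℏ/2 = 5.273e-35 J·s

Since ΔxΔp = 2.747e-34 J·s ≥ 5.273e-35 J·s = ℏ/2,
the measurement satisfies the uncertainty principle.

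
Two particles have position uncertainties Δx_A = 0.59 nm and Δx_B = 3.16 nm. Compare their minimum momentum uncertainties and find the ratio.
Particle A has the larger minimum momentum uncertainty, by a factor of 5.36.

For each particle, the minimum momentum uncertainty is Δp_min = ℏ/(2Δx):

Particle A: Δp_A = ℏ/(2×5.900e-10 m) = 8.937e-26 kg·m/s
Particle B: Δp_B = ℏ/(2×3.160e-09 m) = 1.669e-26 kg·m/s

Ratio: Δp_A/Δp_B = 5.36

Since Δp_min ∝ 1/Δx, the particle with smaller position uncertainty (A) has larger momentum uncertainty.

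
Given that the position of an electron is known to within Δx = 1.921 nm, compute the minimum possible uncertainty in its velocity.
30.132 km/s

Using the Heisenberg uncertainty principle and Δp = mΔv:
ΔxΔp ≥ ℏ/2
Δx(mΔv) ≥ ℏ/2

The minimum uncertainty in velocity is:
Δv_min = ℏ/(2mΔx)
Δv_min = (1.055e-34 J·s) / (2 × 9.109e-31 kg × 1.921e-09 m)
Δv_min = 3.013e+04 m/s = 30.132 km/s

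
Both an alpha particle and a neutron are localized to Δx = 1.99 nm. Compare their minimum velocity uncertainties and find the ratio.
The neutron has the larger minimum velocity uncertainty, by a ratio of 4.0.

For both particles, Δp_min = ℏ/(2Δx) = 2.650e-26 kg·m/s (same for both).

The velocity uncertainty is Δv = Δp/m:
- alpha particle: Δv = 2.650e-26 / 6.645e-27 = 3.988e+00 m/s = 3.988 m/s
- neutron: Δv = 2.650e-26 / 1.675e-27 = 1.582e+01 m/s = 15.820 m/s

Ratio: 1.582e+01 / 3.988e+00 = 4.0

The lighter particle has larger velocity uncertainty because Δv ∝ 1/m.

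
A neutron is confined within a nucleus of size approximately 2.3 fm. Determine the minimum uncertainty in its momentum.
2.293 × 10^-20 kg·m/s

Using the Heisenberg uncertainty principle:
ΔxΔp ≥ ℏ/2

With Δx ≈ L = 2.300e-15 m (the confinement size):
Δp_min = ℏ/(2Δx)
Δp_min = (1.055e-34 J·s) / (2 × 2.300e-15 m)
Δp_min = 2.293e-20 kg·m/s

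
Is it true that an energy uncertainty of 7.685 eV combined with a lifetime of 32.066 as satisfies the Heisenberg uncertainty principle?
No, it violates the uncertainty relation.

Calculate the product ΔEΔt:
ΔE = 7.685 eV = 1.231e-18 J
ΔEΔt = (1.231e-18 J) × (3.207e-17 s)
ΔEΔt = 3.948e-35 J·s

Compare to the minimum allowed value ℏ/2:
ℏ/2 = 5.273e-35 J·s

Since ΔEΔt = 3.948e-35 J·s < 5.273e-35 J·s = ℏ/2,
this violates the uncertainty relation.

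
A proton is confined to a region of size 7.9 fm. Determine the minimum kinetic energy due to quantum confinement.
83.119 keV

Using the uncertainty principle:

1. Position uncertainty: Δx ≈ 7.900e-15 m
2. Minimum momentum uncertainty: Δp = ℏ/(2Δx) = 6.675e-21 kg·m/s
3. Minimum kinetic energy:
   KE = (Δp)²/(2m) = (6.675e-21)²/(2 × 1.673e-27 kg)
   KE = 1.332e-14 J = 83.119 keV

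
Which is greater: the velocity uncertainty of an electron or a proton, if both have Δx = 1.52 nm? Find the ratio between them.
The electron has the larger minimum velocity uncertainty, by a ratio of 1836.2.

For both particles, Δp_min = ℏ/(2Δx) = 3.469e-26 kg·m/s (same for both).

The velocity uncertainty is Δv = Δp/m:
- electron: Δv = 3.469e-26 / 9.109e-31 = 3.808e+04 m/s = 38.081 km/s
- proton: Δv = 3.469e-26 / 1.673e-27 = 2.074e+01 m/s = 20.740 m/s

Ratio: 3.808e+04 / 2.074e+01 = 1836.2

The lighter particle has larger velocity uncertainty because Δv ∝ 1/m.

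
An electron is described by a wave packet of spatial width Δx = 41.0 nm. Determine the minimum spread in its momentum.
1.286 × 10^-27 kg·m/s

For a wave packet, the spatial width Δx and momentum spread Δp are related by the uncertainty principle:
ΔxΔp ≥ ℏ/2

The minimum momentum spread is:
Δp_min = ℏ/(2Δx)
Δp_min = (1.055e-34 J·s) / (2 × 4.100e-08 m)
Δp_min = 1.286e-27 kg·m/s

A wave packet cannot have both a well-defined position and well-defined momentum.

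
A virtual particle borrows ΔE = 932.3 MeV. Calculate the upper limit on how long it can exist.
3.530 × 10^-25 s

Using the energy-time uncertainty principle:
ΔEΔt ≥ ℏ/2

For a virtual particle borrowing energy ΔE, the maximum lifetime is:
Δt_max = ℏ/(2ΔE)

Converting energy:
ΔE = 932.3 MeV = 1.494e-10 J

Δt_max = (1.055e-34 J·s) / (2 × 1.494e-10 J)
Δt_max = 3.530e-25 s = 3.530 × 10^-25 s

Virtual particles with higher borrowed energy exist for shorter times.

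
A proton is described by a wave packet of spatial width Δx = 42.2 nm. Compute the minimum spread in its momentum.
1.249 × 10^-27 kg·m/s

For a wave packet, the spatial width Δx and momentum spread Δp are related by the uncertainty principle:
ΔxΔp ≥ ℏ/2

The minimum momentum spread is:
Δp_min = ℏ/(2Δx)
Δp_min = (1.055e-34 J·s) / (2 × 4.220e-08 m)
Δp_min = 1.249e-27 kg·m/s

A wave packet cannot have both a well-defined position and well-defined momentum.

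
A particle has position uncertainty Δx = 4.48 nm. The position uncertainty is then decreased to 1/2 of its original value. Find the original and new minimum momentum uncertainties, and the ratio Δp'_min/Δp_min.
Original Δp_min = 1.177 × 10^-26 kg·m/s; new Δp'_min = 2.354 × 10^-26 kg·m/s; ratio Δp'_min/Δp_min = 2.

From the uncertainty principle ΔxΔp ≥ ℏ/2, the minimum momentum uncertainty is Δp_min = ℏ/(2Δx).

Original (Δx = 4.48 nm = 4.480e-09 m):
Δp_min = (1.055e-34 J·s)/(2 × 4.480e-09 m) = 1.177e-26 kg·m/s

When Δx → (1/2)Δx:
Δp'_min = ℏ/(2 × (1/2)Δx) = 2 × ℏ/(2Δx) = 2 × Δp_min
Δp'_min = 2 × 1.177e-26 kg·m/s = 2.354e-26 kg·m/s

Since Δp_min ∝ 1/Δx, when Δx is decreased to 1/2 of its original value, Δp_min increases to 2 times its original value.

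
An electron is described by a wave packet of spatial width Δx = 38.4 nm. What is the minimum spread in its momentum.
1.373 × 10^-27 kg·m/s

For a wave packet, the spatial width Δx and momentum spread Δp are related by the uncertainty principle:
ΔxΔp ≥ ℏ/2

The minimum momentum spread is:
Δp_min = ℏ/(2Δx)
Δp_min = (1.055e-34 J·s) / (2 × 3.840e-08 m)
Δp_min = 1.373e-27 kg·m/s

A wave packet cannot have both a well-defined position and well-defined momentum.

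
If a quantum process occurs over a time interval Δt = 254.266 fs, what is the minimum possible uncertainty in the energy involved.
1.294 meV

Using the energy-time uncertainty principle:
ΔEΔt ≥ ℏ/2

The minimum uncertainty in energy is:
ΔE_min = ℏ/(2Δt)
ΔE_min = (1.055e-34 J·s) / (2 × 2.543e-13 s)
ΔE_min = 2.074e-22 J = 1.294 meV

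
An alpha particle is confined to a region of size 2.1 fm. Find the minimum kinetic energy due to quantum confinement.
296.102 keV

Using the uncertainty principle:

1. Position uncertainty: Δx ≈ 2.100e-15 m
2. Minimum momentum uncertainty: Δp = ℏ/(2Δx) = 2.511e-20 kg·m/s
3. Minimum kinetic energy:
   KE = (Δp)²/(2m) = (2.511e-20)²/(2 × 6.645e-27 kg)
   KE = 4.744e-14 J = 296.102 keV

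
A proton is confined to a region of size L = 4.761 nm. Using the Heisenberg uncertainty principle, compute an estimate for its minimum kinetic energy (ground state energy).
228.854 neV

Using the uncertainty principle to estimate ground state energy:

1. The position uncertainty is approximately the confinement size:
   Δx ≈ L = 4.761e-09 m

2. From ΔxΔp ≥ ℏ/2, the minimum momentum uncertainty is:
   Δp ≈ ℏ/(2L) = 1.108e-26 kg·m/s

3. The kinetic energy is approximately:
   KE ≈ (Δp)²/(2m) = (1.108e-26)²/(2 × 1.673e-27 kg)
   KE ≈ 3.667e-26 J = 228.854 neV

This is an order-of-magnitude estimate of the ground state energy.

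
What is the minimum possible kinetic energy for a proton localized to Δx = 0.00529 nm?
185.371 meV

Localizing a particle requires giving it sufficient momentum uncertainty:

1. From uncertainty principle: Δp ≥ ℏ/(2Δx)
   Δp_min = (1.055e-34 J·s) / (2 × 5.290e-12 m)
   Δp_min = 9.968e-24 kg·m/s

2. This momentum uncertainty corresponds to kinetic energy:
   KE ≈ (Δp)²/(2m) = (9.968e-24)²/(2 × 1.673e-27 kg)
   KE = 2.970e-20 J = 185.371 meV

Tighter localization requires more energy.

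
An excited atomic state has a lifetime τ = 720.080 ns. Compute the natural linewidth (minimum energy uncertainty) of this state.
457.041 peV

Using the energy-time uncertainty principle:
ΔEΔt ≥ ℏ/2

The lifetime τ represents the time uncertainty Δt.
The natural linewidth (minimum energy uncertainty) is:

ΔE = ℏ/(2τ)
ΔE = (1.055e-34 J·s) / (2 × 7.201e-07 s)
ΔE = 7.323e-29 J = 457.041 peV

This natural linewidth limits the precision of spectroscopic measurements.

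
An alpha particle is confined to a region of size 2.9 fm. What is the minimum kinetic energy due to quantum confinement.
155.268 keV

Using the uncertainty principle:

1. Position uncertainty: Δx ≈ 2.900e-15 m
2. Minimum momentum uncertainty: Δp = ℏ/(2Δx) = 1.818e-20 kg·m/s
3. Minimum kinetic energy:
   KE = (Δp)²/(2m) = (1.818e-20)²/(2 × 6.645e-27 kg)
   KE = 2.488e-14 J = 155.268 keV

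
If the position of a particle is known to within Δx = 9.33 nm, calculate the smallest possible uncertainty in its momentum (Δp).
5.652 × 10^-27 kg·m/s

Using the Heisenberg uncertainty principle:
ΔxΔp ≥ ℏ/2

The minimum uncertainty in momentum is:
Δp_min = ℏ/(2Δx)
Δp_min = (1.055e-34 J·s) / (2 × 9.330e-09 m)
Δp_min = 5.652e-27 kg·m/s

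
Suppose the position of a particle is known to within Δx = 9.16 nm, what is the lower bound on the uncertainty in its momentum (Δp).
5.756 × 10^-27 kg·m/s

Using the Heisenberg uncertainty principle:
ΔxΔp ≥ ℏ/2

The minimum uncertainty in momentum is:
Δp_min = ℏ/(2Δx)
Δp_min = (1.055e-34 J·s) / (2 × 9.160e-09 m)
Δp_min = 5.756e-27 kg·m/s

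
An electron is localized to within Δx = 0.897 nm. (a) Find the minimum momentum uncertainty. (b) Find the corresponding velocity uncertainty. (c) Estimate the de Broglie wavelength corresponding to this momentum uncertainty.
(a) Δp_min = 5.878 × 10^-26 kg·m/s
(b) Δv_min = 64.530 km/s
(c) λ_dB = 11.272 nm

Step-by-step:

(a) From the uncertainty principle:
Δp_min = ℏ/(2Δx) = (1.055e-34 J·s)/(2 × 8.970e-10 m) = 5.878e-26 kg·m/s

(b) The velocity uncertainty:
Δv = Δp/m = (5.878e-26 kg·m/s)/(9.109e-31 kg) = 6.453e+04 m/s = 64.530 km/s

(c) The de Broglie wavelength for this momentum:
λ = h/p = (6.626e-34 J·s)/(5.878e-26 kg·m/s) = 1.127e-08 m = 11.272 nm

Note: The de Broglie wavelength is comparable to the localization size, as expected from wave-particle duality.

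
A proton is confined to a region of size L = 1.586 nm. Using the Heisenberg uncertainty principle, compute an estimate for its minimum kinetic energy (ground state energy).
2.062 μeV

Using the uncertainty principle to estimate ground state energy:

1. The position uncertainty is approximately the confinement size:
   Δx ≈ L = 1.586e-09 m

2. From ΔxΔp ≥ ℏ/2, the minimum momentum uncertainty is:
   Δp ≈ ℏ/(2L) = 3.325e-26 kg·m/s

3. The kinetic energy is approximately:
   KE ≈ (Δp)²/(2m) = (3.325e-26)²/(2 × 1.673e-27 kg)
   KE ≈ 3.304e-25 J = 2.062 μeV

This is an order-of-magnitude estimate of the ground state energy.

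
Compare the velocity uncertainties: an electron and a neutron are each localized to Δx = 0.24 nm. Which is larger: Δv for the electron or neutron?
The electron has the larger minimum velocity uncertainty, by a ratio of 1838.7.

For both particles, Δp_min = ℏ/(2Δx) = 2.197e-25 kg·m/s (same for both).

The velocity uncertainty is Δv = Δp/m:
- electron: Δv = 2.197e-25 / 9.109e-31 = 2.412e+05 m/s = 241.183 km/s
- neutron: Δv = 2.197e-25 / 1.675e-27 = 1.312e+02 m/s = 131.171 m/s

Ratio: 2.412e+05 / 1.312e+02 = 1838.7

The lighter particle has larger velocity uncertainty because Δv ∝ 1/m.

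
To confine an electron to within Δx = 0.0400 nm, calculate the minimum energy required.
5.953 eV

Localizing a particle requires giving it sufficient momentum uncertainty:

1. From uncertainty principle: Δp ≥ ℏ/(2Δx)
   Δp_min = (1.055e-34 J·s) / (2 × 4.000e-11 m)
   Δp_min = 1.318e-24 kg·m/s

2. This momentum uncertainty corresponds to kinetic energy:
   KE ≈ (Δp)²/(2m) = (1.318e-24)²/(2 × 9.109e-31 kg)
   KE = 9.538e-19 J = 5.953 eV

Tighter localization requires more energy.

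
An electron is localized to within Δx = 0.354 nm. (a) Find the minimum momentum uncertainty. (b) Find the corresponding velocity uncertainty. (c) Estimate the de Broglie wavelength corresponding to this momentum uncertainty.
(a) Δp_min = 1.490 × 10^-25 kg·m/s
(b) Δv_min = 163.514 km/s
(c) λ_dB = 4.448 nm

Step-by-step:

(a) From the uncertainty principle:
Δp_min = ℏ/(2Δx) = (1.055e-34 J·s)/(2 × 3.540e-10 m) = 1.490e-25 kg·m/s

(b) The velocity uncertainty:
Δv = Δp/m = (1.490e-25 kg·m/s)/(9.109e-31 kg) = 1.635e+05 m/s = 163.514 km/s

(c) The de Broglie wavelength for this momentum:
λ = h/p = (6.626e-34 J·s)/(1.490e-25 kg·m/s) = 4.448e-09 m = 4.448 nm

Note: The de Broglie wavelength is comparable to the localization size, as expected from wave-particle duality.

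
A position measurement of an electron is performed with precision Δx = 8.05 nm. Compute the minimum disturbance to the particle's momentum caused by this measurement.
6.550 × 10^-27 kg·m/s

The uncertainty principle implies that measuring position disturbs momentum:
ΔxΔp ≥ ℏ/2

When we measure position with precision Δx, we necessarily introduce a momentum uncertainty:
Δp ≥ ℏ/(2Δx)
Δp_min = (1.055e-34 J·s) / (2 × 8.050e-09 m)
Δp_min = 6.550e-27 kg·m/s

The more precisely we measure position, the greater the momentum disturbance.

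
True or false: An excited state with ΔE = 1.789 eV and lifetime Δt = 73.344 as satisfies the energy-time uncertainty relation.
No, it violates the uncertainty relation.

Calculate the product ΔEΔt:
ΔE = 1.789 eV = 2.866e-19 J
ΔEΔt = (2.866e-19 J) × (7.334e-17 s)
ΔEΔt = 2.102e-35 J·s

Compare to the minimum allowed value ℏ/2:
ℏ/2 = 5.273e-35 J·s

Since ΔEΔt = 2.102e-35 J·s < 5.273e-35 J·s = ℏ/2,
this violates the uncertainty relation.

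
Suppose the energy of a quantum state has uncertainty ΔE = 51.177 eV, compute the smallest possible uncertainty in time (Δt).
6.431 as

Using the energy-time uncertainty principle:
ΔEΔt ≥ ℏ/2

The minimum uncertainty in time is:
Δt_min = ℏ/(2ΔE)
Δt_min = (1.055e-34 J·s) / (2 × 8.199e-18 J)
Δt_min = 6.431e-18 s = 6.431 as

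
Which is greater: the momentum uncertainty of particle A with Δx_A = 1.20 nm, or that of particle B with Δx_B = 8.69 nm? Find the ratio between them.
Particle A has the larger minimum momentum uncertainty, by a factor of 7.24.

For each particle, the minimum momentum uncertainty is Δp_min = ℏ/(2Δx):

Particle A: Δp_A = ℏ/(2×1.200e-09 m) = 4.394e-26 kg·m/s
Particle B: Δp_B = ℏ/(2×8.690e-09 m) = 6.068e-27 kg·m/s

Ratio: Δp_A/Δp_B = 7.24

Since Δp_min ∝ 1/Δx, the particle with smaller position uncertainty (A) has larger momentum uncertainty.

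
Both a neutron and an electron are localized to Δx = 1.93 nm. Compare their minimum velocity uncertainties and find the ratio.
The electron has the larger minimum velocity uncertainty, by a ratio of 1838.7.

For both particles, Δp_min = ℏ/(2Δx) = 2.732e-26 kg·m/s (same for both).

The velocity uncertainty is Δv = Δp/m:
- neutron: Δv = 2.732e-26 / 1.675e-27 = 1.631e+01 m/s = 16.311 m/s
- electron: Δv = 2.732e-26 / 9.109e-31 = 2.999e+04 m/s = 29.992 km/s

Ratio: 2.999e+04 / 1.631e+01 = 1838.7

The lighter particle has larger velocity uncertainty because Δv ∝ 1/m.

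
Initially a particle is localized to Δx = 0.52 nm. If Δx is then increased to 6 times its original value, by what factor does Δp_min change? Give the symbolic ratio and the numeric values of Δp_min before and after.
Original Δp_min = 1.014 × 10^-25 kg·m/s; new Δp'_min = 1.690 × 10^-26 kg·m/s; ratio Δp'_min/Δp_min = 1/6.

From the uncertainty principle ΔxΔp ≥ ℏ/2, the minimum momentum uncertainty is Δp_min = ℏ/(2Δx).

Original (Δx = 0.52 nm = 5.200e-10 m):
Δp_min = (1.055e-34 J·s)/(2 × 5.200e-10 m) = 1.014e-25 kg·m/s

When Δx → 6Δx:
Δp'_min = ℏ/(2 × 6Δx) = (1/6) × ℏ/(2Δx) = (1/6) × Δp_min
Δp'_min = 1/6 × 1.014e-25 kg·m/s = 1.690e-26 kg·m/s

Since Δp_min ∝ 1/Δx, when Δx is increased to 6 times its original value, Δp_min decreases to 1/6 of its original value.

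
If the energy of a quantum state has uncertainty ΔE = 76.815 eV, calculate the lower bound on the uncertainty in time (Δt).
4.284 as

Using the energy-time uncertainty principle:
ΔEΔt ≥ ℏ/2

The minimum uncertainty in time is:
Δt_min = ℏ/(2ΔE)
Δt_min = (1.055e-34 J·s) / (2 × 1.231e-17 J)
Δt_min = 4.284e-18 s = 4.284 as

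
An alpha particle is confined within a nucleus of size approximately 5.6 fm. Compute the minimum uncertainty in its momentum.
9.416 × 10^-21 kg·m/s

Using the Heisenberg uncertainty principle:
ΔxΔp ≥ ℏ/2

With Δx ≈ L = 5.600e-15 m (the confinement size):
Δp_min = ℏ/(2Δx)
Δp_min = (1.055e-34 J·s) / (2 × 5.600e-15 m)
Δp_min = 9.416e-21 kg·m/s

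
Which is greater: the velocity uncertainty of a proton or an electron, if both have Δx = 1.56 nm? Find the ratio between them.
The electron has the larger minimum velocity uncertainty, by a ratio of 1836.2.

For both particles, Δp_min = ℏ/(2Δx) = 3.380e-26 kg·m/s (same for both).

The velocity uncertainty is Δv = Δp/m:
- proton: Δv = 3.380e-26 / 1.673e-27 = 2.021e+01 m/s = 20.208 m/s
- electron: Δv = 3.380e-26 / 9.109e-31 = 3.711e+04 m/s = 37.105 km/s

Ratio: 3.711e+04 / 2.021e+01 = 1836.2

The lighter particle has larger velocity uncertainty because Δv ∝ 1/m.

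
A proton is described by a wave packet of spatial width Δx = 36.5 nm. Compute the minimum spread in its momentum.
1.445 × 10^-27 kg·m/s

For a wave packet, the spatial width Δx and momentum spread Δp are related by the uncertainty principle:
ΔxΔp ≥ ℏ/2

The minimum momentum spread is:
Δp_min = ℏ/(2Δx)
Δp_min = (1.055e-34 J·s) / (2 × 3.650e-08 m)
Δp_min = 1.445e-27 kg·m/s

A wave packet cannot have both a well-defined position and well-defined momentum.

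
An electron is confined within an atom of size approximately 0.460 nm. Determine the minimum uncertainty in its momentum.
1.146 × 10^-25 kg·m/s

Using the Heisenberg uncertainty principle:
ΔxΔp ≥ ℏ/2

With Δx ≈ L = 4.600e-10 m (the confinement size):
Δp_min = ℏ/(2Δx)
Δp_min = (1.055e-34 J·s) / (2 × 4.600e-10 m)
Δp_min = 1.146e-25 kg·m/s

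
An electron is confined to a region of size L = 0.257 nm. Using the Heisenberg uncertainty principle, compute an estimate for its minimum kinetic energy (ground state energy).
144.210 meV

Using the uncertainty principle to estimate ground state energy:

1. The position uncertainty is approximately the confinement size:
   Δx ≈ L = 2.570e-10 m

2. From ΔxΔp ≥ ℏ/2, the minimum momentum uncertainty is:
   Δp ≈ ℏ/(2L) = 2.052e-25 kg·m/s

3. The kinetic energy is approximately:
   KE ≈ (Δp)²/(2m) = (2.052e-25)²/(2 × 9.109e-31 kg)
   KE ≈ 2.311e-20 J = 144.210 meV

This is an order-of-magnitude estimate of the ground state energy.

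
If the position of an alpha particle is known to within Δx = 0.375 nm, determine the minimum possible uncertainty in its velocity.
21.161 m/s

Using the Heisenberg uncertainty principle and Δp = mΔv:
ΔxΔp ≥ ℏ/2
Δx(mΔv) ≥ ℏ/2

The minimum uncertainty in velocity is:
Δv_min = ℏ/(2mΔx)
Δv_min = (1.055e-34 J·s) / (2 × 6.645e-27 kg × 3.750e-10 m)
Δv_min = 2.116e+01 m/s = 21.161 m/s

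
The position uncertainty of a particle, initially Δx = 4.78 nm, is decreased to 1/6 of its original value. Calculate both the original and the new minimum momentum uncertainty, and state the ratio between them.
Original Δp_min = 1.103 × 10^-26 kg·m/s; new Δp'_min = 6.619 × 10^-26 kg·m/s; ratio Δp'_min/Δp_min = 6.

From the uncertainty principle ΔxΔp ≥ ℏ/2, the minimum momentum uncertainty is Δp_min = ℏ/(2Δx).

Original (Δx = 4.78 nm = 4.780e-09 m):
Δp_min = (1.055e-34 J·s)/(2 × 4.780e-09 m) = 1.103e-26 kg·m/s

When Δx → (1/6)Δx:
Δp'_min = ℏ/(2 × (1/6)Δx) = 6 × ℏ/(2Δx) = 6 × Δp_min
Δp'_min = 6 × 1.103e-26 kg·m/s = 6.619e-26 kg·m/s

Since Δp_min ∝ 1/Δx, when Δx is decreased to 1/6 of its original value, Δp_min increases to 6 times its original value.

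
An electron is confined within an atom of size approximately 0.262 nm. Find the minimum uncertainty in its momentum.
2.013 × 10^-25 kg·m/s

Using the Heisenberg uncertainty principle:
ΔxΔp ≥ ℏ/2

With Δx ≈ L = 2.620e-10 m (the confinement size):
Δp_min = ℏ/(2Δx)
Δp_min = (1.055e-34 J·s) / (2 × 2.620e-10 m)
Δp_min = 2.013e-25 kg·m/s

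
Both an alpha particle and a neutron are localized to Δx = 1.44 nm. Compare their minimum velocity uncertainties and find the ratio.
The neutron has the larger minimum velocity uncertainty, by a ratio of 4.0.

For both particles, Δp_min = ℏ/(2Δx) = 3.662e-26 kg·m/s (same for both).

The velocity uncertainty is Δv = Δp/m:
- alpha particle: Δv = 3.662e-26 / 6.645e-27 = 5.511e+00 m/s = 5.511 m/s
- neutron: Δv = 3.662e-26 / 1.675e-27 = 2.186e+01 m/s = 21.862 m/s

Ratio: 2.186e+01 / 5.511e+00 = 4.0

The lighter particle has larger velocity uncertainty because Δv ∝ 1/m.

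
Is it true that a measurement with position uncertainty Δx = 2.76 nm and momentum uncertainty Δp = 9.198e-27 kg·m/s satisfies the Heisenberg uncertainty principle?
No, it violates the uncertainty principle (impossible measurement).

Calculate the product ΔxΔp:
ΔxΔp = (2.760e-09 m) × (9.198e-27 kg·m/s)
ΔxΔp = 2.539e-35 J·s

Compare to the minimum allowed value ℏ/2:
ℏ/2 = 5.273e-35 J·s

Since ΔxΔp = 2.539e-35 J·s < 5.273e-35 J·s = ℏ/2,
the measurement violates the uncertainty principle.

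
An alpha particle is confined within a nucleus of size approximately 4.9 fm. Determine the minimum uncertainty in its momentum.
1.076 × 10^-20 kg·m/s

Using the Heisenberg uncertainty principle:
ΔxΔp ≥ ℏ/2

With Δx ≈ L = 4.900e-15 m (the confinement size):
Δp_min = ℏ/(2Δx)
Δp_min = (1.055e-34 J·s) / (2 × 4.900e-15 m)
Δp_min = 1.076e-20 kg·m/s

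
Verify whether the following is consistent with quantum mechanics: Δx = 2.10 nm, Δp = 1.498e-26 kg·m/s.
No, it violates the uncertainty principle (impossible measurement).

Calculate the product ΔxΔp:
ΔxΔp = (2.100e-09 m) × (1.498e-26 kg·m/s)
ΔxΔp = 3.146e-35 J·s

Compare to the minimum allowed value ℏ/2:
ℏ/2 = 5.273e-35 J·s

Since ΔxΔp = 3.146e-35 J·s < 5.273e-35 J·s = ℏ/2,
the measurement violates the uncertainty principle.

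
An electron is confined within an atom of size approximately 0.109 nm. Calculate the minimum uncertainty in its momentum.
4.837 × 10^-25 kg·m/s

Using the Heisenberg uncertainty principle:
ΔxΔp ≥ ℏ/2

With Δx ≈ L = 1.090e-10 m (the confinement size):
Δp_min = ℏ/(2Δx)
Δp_min = (1.055e-34 J·s) / (2 × 1.090e-10 m)
Δp_min = 4.837e-25 kg·m/s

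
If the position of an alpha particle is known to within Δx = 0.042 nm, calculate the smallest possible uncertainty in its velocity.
188.940 m/s

Using the Heisenberg uncertainty principle and Δp = mΔv:
ΔxΔp ≥ ℏ/2
Δx(mΔv) ≥ ℏ/2

The minimum uncertainty in velocity is:
Δv_min = ℏ/(2mΔx)
Δv_min = (1.055e-34 J·s) / (2 × 6.645e-27 kg × 4.200e-11 m)
Δv_min = 1.889e+02 m/s = 188.940 m/s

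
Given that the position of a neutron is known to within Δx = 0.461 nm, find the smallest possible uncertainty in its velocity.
68.289 m/s

Using the Heisenberg uncertainty principle and Δp = mΔv:
ΔxΔp ≥ ℏ/2
Δx(mΔv) ≥ ℏ/2

The minimum uncertainty in velocity is:
Δv_min = ℏ/(2mΔx)
Δv_min = (1.055e-34 J·s) / (2 × 1.675e-27 kg × 4.610e-10 m)
Δv_min = 6.829e+01 m/s = 68.289 m/s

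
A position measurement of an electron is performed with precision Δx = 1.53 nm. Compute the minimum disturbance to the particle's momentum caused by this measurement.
3.446 × 10^-26 kg·m/s

The uncertainty principle implies that measuring position disturbs momentum:
ΔxΔp ≥ ℏ/2

When we measure position with precision Δx, we necessarily introduce a momentum uncertainty:
Δp ≥ ℏ/(2Δx)
Δp_min = (1.055e-34 J·s) / (2 × 1.530e-09 m)
Δp_min = 3.446e-26 kg·m/s

The more precisely we measure position, the greater the momentum disturbance.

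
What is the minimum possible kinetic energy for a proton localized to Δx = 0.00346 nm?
433.313 meV

Localizing a particle requires giving it sufficient momentum uncertainty:

1. From uncertainty principle: Δp ≥ ℏ/(2Δx)
   Δp_min = (1.055e-34 J·s) / (2 × 3.460e-12 m)
   Δp_min = 1.524e-23 kg·m/s

2. This momentum uncertainty corresponds to kinetic energy:
   KE ≈ (Δp)²/(2m) = (1.524e-23)²/(2 × 1.673e-27 kg)
   KE = 6.942e-20 J = 433.313 meV

Tighter localization requires more energy.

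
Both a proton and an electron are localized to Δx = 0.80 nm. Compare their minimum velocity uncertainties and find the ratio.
The electron has the larger minimum velocity uncertainty, by a ratio of 1836.2.

For both particles, Δp_min = ℏ/(2Δx) = 6.591e-26 kg·m/s (same for both).

The velocity uncertainty is Δv = Δp/m:
- proton: Δv = 6.591e-26 / 1.673e-27 = 3.941e+01 m/s = 39.406 m/s
- electron: Δv = 6.591e-26 / 9.109e-31 = 7.235e+04 m/s = 72.355 km/s

Ratio: 7.235e+04 / 3.941e+01 = 1836.2

The lighter particle has larger velocity uncertainty because Δv ∝ 1/m.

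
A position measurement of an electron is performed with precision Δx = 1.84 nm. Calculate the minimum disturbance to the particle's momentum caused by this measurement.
2.866 × 10^-26 kg·m/s

The uncertainty principle implies that measuring position disturbs momentum:
ΔxΔp ≥ ℏ/2

When we measure position with precision Δx, we necessarily introduce a momentum uncertainty:
Δp ≥ ℏ/(2Δx)
Δp_min = (1.055e-34 J·s) / (2 × 1.840e-09 m)
Δp_min = 2.866e-26 kg·m/s

The more precisely we measure position, the greater the momentum disturbance.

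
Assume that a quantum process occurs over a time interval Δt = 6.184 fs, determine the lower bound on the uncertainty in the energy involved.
53.219 meV

Using the energy-time uncertainty principle:
ΔEΔt ≥ ℏ/2

The minimum uncertainty in energy is:
ΔE_min = ℏ/(2Δt)
ΔE_min = (1.055e-34 J·s) / (2 × 6.184e-15 s)
ΔE_min = 8.527e-21 J = 53.219 meV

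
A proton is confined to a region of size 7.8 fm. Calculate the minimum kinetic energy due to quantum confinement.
85.264 keV

Using the uncertainty principle:

1. Position uncertainty: Δx ≈ 7.800e-15 m
2. Minimum momentum uncertainty: Δp = ℏ/(2Δx) = 6.760e-21 kg·m/s
3. Minimum kinetic energy:
   KE = (Δp)²/(2m) = (6.760e-21)²/(2 × 1.673e-27 kg)
   KE = 1.366e-14 J = 85.264 keV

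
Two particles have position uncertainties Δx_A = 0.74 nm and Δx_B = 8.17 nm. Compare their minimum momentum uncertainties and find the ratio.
Particle A has the larger minimum momentum uncertainty, by a factor of 11.04.

For each particle, the minimum momentum uncertainty is Δp_min = ℏ/(2Δx):

Particle A: Δp_A = ℏ/(2×7.400e-10 m) = 7.125e-26 kg·m/s
Particle B: Δp_B = ℏ/(2×8.170e-09 m) = 6.454e-27 kg·m/s

Ratio: Δp_A/Δp_B = 11.04

Since Δp_min ∝ 1/Δx, the particle with smaller position uncertainty (A) has larger momentum uncertainty.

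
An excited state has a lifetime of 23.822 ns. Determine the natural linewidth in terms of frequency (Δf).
3.341 MHz

Using the energy-time uncertainty principle and E = hf:
ΔEΔt ≥ ℏ/2
hΔf·Δt ≥ ℏ/2

The minimum frequency uncertainty is:
Δf = ℏ/(2hτ) = 1/(4πτ)
Δf = 1/(4π × 2.382e-08 s)
Δf = 3.341e+06 Hz = 3.341 MHz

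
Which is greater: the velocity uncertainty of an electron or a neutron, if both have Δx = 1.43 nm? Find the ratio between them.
The electron has the larger minimum velocity uncertainty, by a ratio of 1838.7.

For both particles, Δp_min = ℏ/(2Δx) = 3.687e-26 kg·m/s (same for both).

The velocity uncertainty is Δv = Δp/m:
- electron: Δv = 3.687e-26 / 9.109e-31 = 4.048e+04 m/s = 40.478 km/s
- neutron: Δv = 3.687e-26 / 1.675e-27 = 2.201e+01 m/s = 22.015 m/s

Ratio: 4.048e+04 / 2.201e+01 = 1838.7

The lighter particle has larger velocity uncertainty because Δv ∝ 1/m.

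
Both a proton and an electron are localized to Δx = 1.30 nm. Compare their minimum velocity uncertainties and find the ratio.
The electron has the larger minimum velocity uncertainty, by a ratio of 1836.2.

For both particles, Δp_min = ℏ/(2Δx) = 4.056e-26 kg·m/s (same for both).

The velocity uncertainty is Δv = Δp/m:
- proton: Δv = 4.056e-26 / 1.673e-27 = 2.425e+01 m/s = 24.250 m/s
- electron: Δv = 4.056e-26 / 9.109e-31 = 4.453e+04 m/s = 44.526 km/s

Ratio: 4.453e+04 / 2.425e+01 = 1836.2

The lighter particle has larger velocity uncertainty because Δv ∝ 1/m.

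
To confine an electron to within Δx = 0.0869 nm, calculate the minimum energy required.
1.261 eV

Localizing a particle requires giving it sufficient momentum uncertainty:

1. From uncertainty principle: Δp ≥ ℏ/(2Δx)
   Δp_min = (1.055e-34 J·s) / (2 × 8.690e-11 m)
   Δp_min = 6.068e-25 kg·m/s

2. This momentum uncertainty corresponds to kinetic energy:
   KE ≈ (Δp)²/(2m) = (6.068e-25)²/(2 × 9.109e-31 kg)
   KE = 2.021e-19 J = 1.261 eV

Tighter localization requires more energy.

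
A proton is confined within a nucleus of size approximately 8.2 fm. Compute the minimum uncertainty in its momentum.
6.430 × 10^-21 kg·m/s

Using the Heisenberg uncertainty principle:
ΔxΔp ≥ ℏ/2

With Δx ≈ L = 8.200e-15 m (the confinement size):
Δp_min = ℏ/(2Δx)
Δp_min = (1.055e-34 J·s) / (2 × 8.200e-15 m)
Δp_min = 6.430e-21 kg·m/s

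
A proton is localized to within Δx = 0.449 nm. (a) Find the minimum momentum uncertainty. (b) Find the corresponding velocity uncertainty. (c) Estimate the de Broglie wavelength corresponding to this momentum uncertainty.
(a) Δp_min = 1.174 × 10^-25 kg·m/s
(b) Δv_min = 70.210 m/s
(c) λ_dB = 5.642 nm

Step-by-step:

(a) From the uncertainty principle:
Δp_min = ℏ/(2Δx) = (1.055e-34 J·s)/(2 × 4.490e-10 m) = 1.174e-25 kg·m/s

(b) The velocity uncertainty:
Δv = Δp/m = (1.174e-25 kg·m/s)/(1.673e-27 kg) = 7.021e+01 m/s = 70.210 m/s

(c) The de Broglie wavelength for this momentum:
λ = h/p = (6.626e-34 J·s)/(1.174e-25 kg·m/s) = 5.642e-09 m = 5.642 nm

Note: The de Broglie wavelength is comparable to the localization size, as expected from wave-particle duality.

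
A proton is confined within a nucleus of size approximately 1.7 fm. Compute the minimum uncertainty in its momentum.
3.102 × 10^-20 kg·m/s

Using the Heisenberg uncertainty principle:
ΔxΔp ≥ ℏ/2

With Δx ≈ L = 1.700e-15 m (the confinement size):
Δp_min = ℏ/(2Δx)
Δp_min = (1.055e-34 J·s) / (2 × 1.700e-15 m)
Δp_min = 3.102e-20 kg·m/s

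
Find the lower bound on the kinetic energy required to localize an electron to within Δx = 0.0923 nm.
1.118 eV

Localizing a particle requires giving it sufficient momentum uncertainty:

1. From uncertainty principle: Δp ≥ ℏ/(2Δx)
   Δp_min = (1.055e-34 J·s) / (2 × 9.230e-11 m)
   Δp_min = 5.713e-25 kg·m/s

2. This momentum uncertainty corresponds to kinetic energy:
   KE ≈ (Δp)²/(2m) = (5.713e-25)²/(2 × 9.109e-31 kg)
   KE = 1.791e-19 J = 1.118 eV

Tighter localization requires more energy.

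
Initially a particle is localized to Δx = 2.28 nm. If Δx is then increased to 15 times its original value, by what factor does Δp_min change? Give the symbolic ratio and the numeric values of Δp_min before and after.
Original Δp_min = 2.313 × 10^-26 kg·m/s; new Δp'_min = 1.542 × 10^-27 kg·m/s; ratio Δp'_min/Δp_min = 1/15.

From the uncertainty principle ΔxΔp ≥ ℏ/2, the minimum momentum uncertainty is Δp_min = ℏ/(2Δx).

Original (Δx = 2.28 nm = 2.280e-09 m):
Δp_min = (1.055e-34 J·s)/(2 × 2.280e-09 m) = 2.313e-26 kg·m/s

When Δx → 15Δx:
Δp'_min = ℏ/(2 × 15Δx) = (1/15) × ℏ/(2Δx) = (1/15) × Δp_min
Δp'_min = 1/15 × 2.313e-26 kg·m/s = 1.542e-27 kg·m/s

Since Δp_min ∝ 1/Δx, when Δx is increased to 15 times its original value, Δp_min decreases to 1/15 of its original value.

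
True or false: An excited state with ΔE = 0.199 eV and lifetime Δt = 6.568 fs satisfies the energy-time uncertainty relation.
Yes, it satisfies the uncertainty relation.

Calculate the product ΔEΔt:
ΔE = 0.199 eV = 3.188e-20 J
ΔEΔt = (3.188e-20 J) × (6.568e-15 s)
ΔEΔt = 2.094e-34 J·s

Compare to the minimum allowed value ℏ/2:
ℏ/2 = 5.273e-35 J·s

Since ΔEΔt = 2.094e-34 J·s ≥ 5.273e-35 J·s = ℏ/2,
this satisfies the uncertainty relation.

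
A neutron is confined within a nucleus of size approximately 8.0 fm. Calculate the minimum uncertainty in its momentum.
6.591 × 10^-21 kg·m/s

Using the Heisenberg uncertainty principle:
ΔxΔp ≥ ℏ/2

With Δx ≈ L = 8.000e-15 m (the confinement size):
Δp_min = ℏ/(2Δx)
Δp_min = (1.055e-34 J·s) / (2 × 8.000e-15 m)
Δp_min = 6.591e-21 kg·m/s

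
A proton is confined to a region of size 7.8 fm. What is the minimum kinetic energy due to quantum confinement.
85.264 keV

Using the uncertainty principle:

1. Position uncertainty: Δx ≈ 7.800e-15 m
2. Minimum momentum uncertainty: Δp = ℏ/(2Δx) = 6.760e-21 kg·m/s
3. Minimum kinetic energy:
   KE = (Δp)²/(2m) = (6.760e-21)²/(2 × 1.673e-27 kg)
   KE = 1.366e-14 J = 85.264 keV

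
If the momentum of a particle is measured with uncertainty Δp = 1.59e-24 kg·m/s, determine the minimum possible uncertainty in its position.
33.163 pm

Using the Heisenberg uncertainty principle:
ΔxΔp ≥ ℏ/2

The minimum uncertainty in position is:
Δx_min = ℏ/(2Δp)
Δx_min = (1.055e-34 J·s) / (2 × 1.590e-24 kg·m/s)
Δx_min = 3.316e-11 m = 33.163 pm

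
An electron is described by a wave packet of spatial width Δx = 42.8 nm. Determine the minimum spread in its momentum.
1.232 × 10^-27 kg·m/s

For a wave packet, the spatial width Δx and momentum spread Δp are related by the uncertainty principle:
ΔxΔp ≥ ℏ/2

The minimum momentum spread is:
Δp_min = ℏ/(2Δx)
Δp_min = (1.055e-34 J·s) / (2 × 4.280e-08 m)
Δp_min = 1.232e-27 kg·m/s

A wave packet cannot have both a well-defined position and well-defined momentum.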